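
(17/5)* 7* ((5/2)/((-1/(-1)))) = 119/2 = 59.50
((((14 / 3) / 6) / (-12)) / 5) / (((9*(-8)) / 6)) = 7 / 6480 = 0.00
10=10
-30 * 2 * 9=-540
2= 2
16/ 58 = 8/ 29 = 0.28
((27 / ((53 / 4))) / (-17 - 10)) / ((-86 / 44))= 88 / 2279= 0.04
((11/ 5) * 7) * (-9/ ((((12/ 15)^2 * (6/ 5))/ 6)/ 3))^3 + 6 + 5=-592027689319/ 4096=-144538010.09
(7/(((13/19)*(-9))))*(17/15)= -2261/1755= -1.29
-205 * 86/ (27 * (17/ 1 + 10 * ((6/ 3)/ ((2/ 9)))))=-17630/ 2889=-6.10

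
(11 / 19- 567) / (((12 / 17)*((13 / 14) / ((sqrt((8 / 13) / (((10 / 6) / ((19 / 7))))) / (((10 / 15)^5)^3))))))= -437531655213*sqrt(51870) / 263045120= -378823.89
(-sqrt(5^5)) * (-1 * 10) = 250 * sqrt(5) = 559.02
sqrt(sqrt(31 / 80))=31^(1 / 4) * 5^(3 / 4) / 10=0.79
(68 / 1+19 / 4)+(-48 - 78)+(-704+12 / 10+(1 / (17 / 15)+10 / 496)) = -755.15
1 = 1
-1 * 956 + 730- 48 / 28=-1594 / 7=-227.71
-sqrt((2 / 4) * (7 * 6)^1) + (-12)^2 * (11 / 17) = 1584 / 17 - sqrt(21) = 88.59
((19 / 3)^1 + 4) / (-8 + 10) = 31 / 6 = 5.17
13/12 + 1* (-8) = -83/12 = -6.92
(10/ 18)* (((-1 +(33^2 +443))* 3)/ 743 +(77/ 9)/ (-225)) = 3.41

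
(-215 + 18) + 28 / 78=-7669 / 39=-196.64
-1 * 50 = -50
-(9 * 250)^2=-5062500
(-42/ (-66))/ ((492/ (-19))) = -133/ 5412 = -0.02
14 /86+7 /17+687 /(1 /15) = 7533375 /731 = 10305.57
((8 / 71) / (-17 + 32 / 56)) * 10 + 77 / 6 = 125069 / 9798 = 12.76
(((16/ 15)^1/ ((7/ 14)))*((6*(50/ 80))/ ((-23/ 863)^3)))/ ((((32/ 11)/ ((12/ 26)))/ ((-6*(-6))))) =-381784974318/ 158171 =-2413748.25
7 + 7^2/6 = 91/6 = 15.17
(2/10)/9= 1/45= 0.02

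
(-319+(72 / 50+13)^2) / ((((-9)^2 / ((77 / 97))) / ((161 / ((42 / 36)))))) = -81529756 / 545625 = -149.42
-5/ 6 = -0.83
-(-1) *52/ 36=1.44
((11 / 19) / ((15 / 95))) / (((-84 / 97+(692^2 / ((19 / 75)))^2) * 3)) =385187 / 1126059005941647084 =0.00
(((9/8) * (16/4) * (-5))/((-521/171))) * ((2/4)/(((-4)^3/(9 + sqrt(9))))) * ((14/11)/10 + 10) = -2571669/366784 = -7.01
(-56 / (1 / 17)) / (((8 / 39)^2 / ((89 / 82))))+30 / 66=-177194741 / 7216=-24555.81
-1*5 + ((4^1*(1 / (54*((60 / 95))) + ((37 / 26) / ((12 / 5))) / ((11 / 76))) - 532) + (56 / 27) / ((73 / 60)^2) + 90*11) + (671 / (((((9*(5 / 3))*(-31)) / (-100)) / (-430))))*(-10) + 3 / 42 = 8317523809165936 / 13394500119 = 620965.60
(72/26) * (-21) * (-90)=68040/13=5233.85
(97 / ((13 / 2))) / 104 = 97 / 676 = 0.14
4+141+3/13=1888/13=145.23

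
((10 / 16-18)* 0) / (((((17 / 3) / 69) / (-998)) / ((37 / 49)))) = 0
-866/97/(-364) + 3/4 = 27347/35308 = 0.77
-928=-928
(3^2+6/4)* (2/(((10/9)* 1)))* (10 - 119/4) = -14931/40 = -373.28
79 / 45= 1.76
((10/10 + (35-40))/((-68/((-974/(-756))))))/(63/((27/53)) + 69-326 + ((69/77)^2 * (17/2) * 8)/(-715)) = -0.00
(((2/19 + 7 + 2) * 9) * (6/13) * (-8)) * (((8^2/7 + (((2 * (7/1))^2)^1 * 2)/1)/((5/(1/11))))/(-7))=16142976/51205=315.26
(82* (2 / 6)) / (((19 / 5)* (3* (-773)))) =-410 / 132183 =-0.00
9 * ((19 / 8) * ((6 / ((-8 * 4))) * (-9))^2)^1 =124659 / 2048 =60.87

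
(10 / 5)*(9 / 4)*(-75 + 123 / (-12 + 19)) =-1809 / 7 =-258.43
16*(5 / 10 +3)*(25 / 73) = 1400 / 73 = 19.18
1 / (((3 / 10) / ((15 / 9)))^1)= 50 / 9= 5.56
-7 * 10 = -70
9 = 9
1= 1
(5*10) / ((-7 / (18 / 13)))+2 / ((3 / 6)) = -536 / 91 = -5.89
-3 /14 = -0.21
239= 239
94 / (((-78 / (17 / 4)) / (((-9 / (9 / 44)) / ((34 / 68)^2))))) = 35156 / 39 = 901.44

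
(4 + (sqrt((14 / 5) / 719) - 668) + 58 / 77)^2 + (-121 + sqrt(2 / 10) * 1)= -20428 * sqrt(50330) / 55363 + sqrt(5) / 5 + 9373701913151 / 21314755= 439692.93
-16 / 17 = -0.94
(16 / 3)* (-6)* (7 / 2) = -112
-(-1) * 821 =821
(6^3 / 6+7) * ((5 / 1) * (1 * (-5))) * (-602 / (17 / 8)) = 304541.18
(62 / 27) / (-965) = -62 / 26055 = -0.00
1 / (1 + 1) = 1 / 2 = 0.50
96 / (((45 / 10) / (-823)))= -17557.33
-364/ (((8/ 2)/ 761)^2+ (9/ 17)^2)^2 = -784318292220650908/ 169297649633125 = -4632.78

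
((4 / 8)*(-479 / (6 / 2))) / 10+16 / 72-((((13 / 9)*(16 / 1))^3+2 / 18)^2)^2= -131161281615821118318287761793 / 5648590729620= -23220177898186081.88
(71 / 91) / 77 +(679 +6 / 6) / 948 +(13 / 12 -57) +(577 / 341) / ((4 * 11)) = -20820695197 / 377523146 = -55.15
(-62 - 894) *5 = -4780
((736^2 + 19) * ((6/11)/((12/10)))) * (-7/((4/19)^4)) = -2470889418025/2816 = -877446526.29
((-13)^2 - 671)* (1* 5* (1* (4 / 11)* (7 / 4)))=-17570 / 11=-1597.27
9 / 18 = 1 / 2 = 0.50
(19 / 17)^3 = 6859 / 4913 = 1.40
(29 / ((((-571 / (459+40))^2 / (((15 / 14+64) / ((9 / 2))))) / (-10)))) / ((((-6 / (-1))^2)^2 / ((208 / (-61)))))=855186464470 / 101491020603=8.43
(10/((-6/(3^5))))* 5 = -2025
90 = 90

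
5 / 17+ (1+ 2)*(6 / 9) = 39 / 17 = 2.29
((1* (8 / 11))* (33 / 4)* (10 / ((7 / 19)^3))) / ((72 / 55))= 1886225 / 2058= 916.53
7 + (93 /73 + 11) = 1407 /73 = 19.27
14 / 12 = 7 / 6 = 1.17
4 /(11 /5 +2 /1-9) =-0.83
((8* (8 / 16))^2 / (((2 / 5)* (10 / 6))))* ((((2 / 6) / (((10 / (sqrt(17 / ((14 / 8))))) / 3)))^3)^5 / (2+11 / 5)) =3282709384* sqrt(119) / 246298870849609375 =0.00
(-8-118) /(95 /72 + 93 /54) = -3024 /73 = -41.42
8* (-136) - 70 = -1158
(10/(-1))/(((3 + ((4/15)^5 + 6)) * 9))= -843750/6835399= -0.12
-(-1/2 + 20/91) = 51/182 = 0.28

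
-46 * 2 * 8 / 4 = -184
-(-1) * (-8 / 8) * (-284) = 284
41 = 41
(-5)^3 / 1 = -125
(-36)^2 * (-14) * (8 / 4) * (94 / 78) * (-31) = 17623872 / 13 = 1355682.46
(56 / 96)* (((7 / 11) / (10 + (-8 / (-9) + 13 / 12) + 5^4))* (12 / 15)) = 588 / 1261205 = 0.00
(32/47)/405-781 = -14866303/19035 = -781.00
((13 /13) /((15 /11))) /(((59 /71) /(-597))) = -155419 /295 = -526.84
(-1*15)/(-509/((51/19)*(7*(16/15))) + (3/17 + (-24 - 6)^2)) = -28560/1665581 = -0.02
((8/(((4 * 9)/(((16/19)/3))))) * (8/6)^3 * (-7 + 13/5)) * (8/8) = -45056/69255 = -0.65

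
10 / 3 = 3.33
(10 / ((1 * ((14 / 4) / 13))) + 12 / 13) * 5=190.33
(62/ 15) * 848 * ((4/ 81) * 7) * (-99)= -16193408/ 135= -119951.17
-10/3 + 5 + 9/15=34/15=2.27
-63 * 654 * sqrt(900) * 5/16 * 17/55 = -119392.16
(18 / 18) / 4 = 1 / 4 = 0.25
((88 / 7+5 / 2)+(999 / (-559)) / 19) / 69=2227045 / 10259886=0.22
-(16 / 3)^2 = -256 / 9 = -28.44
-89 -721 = -810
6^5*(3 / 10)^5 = 59049 / 3125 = 18.90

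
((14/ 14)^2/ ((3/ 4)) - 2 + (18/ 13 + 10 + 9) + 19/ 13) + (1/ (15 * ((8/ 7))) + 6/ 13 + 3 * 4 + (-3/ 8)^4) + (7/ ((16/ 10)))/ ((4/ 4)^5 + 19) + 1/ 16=27156787/ 798720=34.00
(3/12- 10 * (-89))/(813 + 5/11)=39171/35792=1.09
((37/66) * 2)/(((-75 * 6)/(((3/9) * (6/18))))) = -37/133650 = -0.00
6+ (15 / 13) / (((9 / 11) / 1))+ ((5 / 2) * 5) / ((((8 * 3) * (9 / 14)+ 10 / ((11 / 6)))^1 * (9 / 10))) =1519261 / 188136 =8.08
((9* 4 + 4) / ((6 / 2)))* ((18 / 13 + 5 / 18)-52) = -235580 / 351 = -671.17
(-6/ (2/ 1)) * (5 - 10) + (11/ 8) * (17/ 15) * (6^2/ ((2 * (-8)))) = 1839/ 160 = 11.49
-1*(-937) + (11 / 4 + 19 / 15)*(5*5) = 12449 / 12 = 1037.42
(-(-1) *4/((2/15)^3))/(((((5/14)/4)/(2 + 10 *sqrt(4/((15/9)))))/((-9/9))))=-75600 *sqrt(15)-37800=-330597.54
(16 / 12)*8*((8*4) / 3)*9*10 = 10240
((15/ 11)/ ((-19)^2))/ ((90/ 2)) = 1/ 11913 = 0.00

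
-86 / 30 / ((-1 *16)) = 43 / 240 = 0.18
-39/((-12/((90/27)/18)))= 0.60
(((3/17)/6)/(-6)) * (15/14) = -5/952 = -0.01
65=65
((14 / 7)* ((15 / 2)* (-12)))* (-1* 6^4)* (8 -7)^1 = 233280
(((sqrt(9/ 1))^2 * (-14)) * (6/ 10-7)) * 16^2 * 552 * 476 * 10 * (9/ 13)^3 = 395424927055872/ 2197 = 179984035983.56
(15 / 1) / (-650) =-3 / 130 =-0.02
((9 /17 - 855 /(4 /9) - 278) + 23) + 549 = -110787 /68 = -1629.22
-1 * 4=-4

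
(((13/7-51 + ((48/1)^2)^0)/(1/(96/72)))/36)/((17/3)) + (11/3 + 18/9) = 5732/1071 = 5.35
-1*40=-40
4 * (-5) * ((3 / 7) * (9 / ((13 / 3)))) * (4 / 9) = -7.91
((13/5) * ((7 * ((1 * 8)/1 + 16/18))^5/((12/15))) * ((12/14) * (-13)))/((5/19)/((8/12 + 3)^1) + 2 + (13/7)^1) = -243154963251200000/28284471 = -8596765456.61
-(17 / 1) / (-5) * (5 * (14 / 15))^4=653072 / 405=1612.52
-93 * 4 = -372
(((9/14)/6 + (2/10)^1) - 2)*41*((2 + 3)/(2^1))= -173.52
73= 73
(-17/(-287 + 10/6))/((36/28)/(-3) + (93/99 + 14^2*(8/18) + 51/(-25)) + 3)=883575/1313687792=0.00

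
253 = 253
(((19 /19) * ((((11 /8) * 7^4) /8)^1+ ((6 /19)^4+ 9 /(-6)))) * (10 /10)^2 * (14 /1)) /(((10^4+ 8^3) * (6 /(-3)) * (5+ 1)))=-0.05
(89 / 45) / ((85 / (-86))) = -7654 / 3825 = -2.00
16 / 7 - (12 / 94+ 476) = -155894 / 329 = -473.84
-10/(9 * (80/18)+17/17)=-10/41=-0.24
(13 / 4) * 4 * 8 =104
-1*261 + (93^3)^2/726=215663331321/242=891170790.58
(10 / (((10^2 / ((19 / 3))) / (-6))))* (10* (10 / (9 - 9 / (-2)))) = -28.15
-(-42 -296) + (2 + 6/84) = 4761/14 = 340.07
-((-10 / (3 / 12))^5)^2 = -10485760000000000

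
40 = 40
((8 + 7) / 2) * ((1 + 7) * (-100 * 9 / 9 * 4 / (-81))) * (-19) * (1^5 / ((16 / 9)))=-9500 / 3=-3166.67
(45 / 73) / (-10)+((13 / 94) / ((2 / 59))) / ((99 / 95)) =5235391 / 1358676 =3.85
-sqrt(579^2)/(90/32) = -205.87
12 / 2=6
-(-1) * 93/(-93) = -1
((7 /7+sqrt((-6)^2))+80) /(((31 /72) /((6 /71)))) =37584 /2201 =17.08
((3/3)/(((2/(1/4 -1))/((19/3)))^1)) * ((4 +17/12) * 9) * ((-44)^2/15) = -14943.50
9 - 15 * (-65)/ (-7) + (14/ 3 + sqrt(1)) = -2617/ 21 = -124.62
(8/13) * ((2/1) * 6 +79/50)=2716/325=8.36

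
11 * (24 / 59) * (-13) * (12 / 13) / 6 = -528 / 59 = -8.95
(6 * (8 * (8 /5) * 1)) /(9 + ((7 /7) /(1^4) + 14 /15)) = 288 /41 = 7.02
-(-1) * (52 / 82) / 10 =0.06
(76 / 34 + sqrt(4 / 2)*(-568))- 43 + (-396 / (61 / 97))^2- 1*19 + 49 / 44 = 1103497100521 / 2783308- 568*sqrt(2) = 395666.36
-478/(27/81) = -1434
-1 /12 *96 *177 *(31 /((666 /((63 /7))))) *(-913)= 20038524 /37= 541581.73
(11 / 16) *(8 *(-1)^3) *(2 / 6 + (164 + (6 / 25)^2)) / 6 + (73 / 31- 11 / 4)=-52691539 / 348750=-151.09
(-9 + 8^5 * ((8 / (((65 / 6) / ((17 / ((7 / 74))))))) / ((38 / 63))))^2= 79280717180896616121 / 1525225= 51979686394398.61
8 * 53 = 424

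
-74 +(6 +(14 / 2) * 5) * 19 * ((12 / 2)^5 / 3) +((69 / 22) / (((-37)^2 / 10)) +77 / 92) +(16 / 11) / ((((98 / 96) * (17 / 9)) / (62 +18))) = 2330229335284075 / 1154061524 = 2019155.21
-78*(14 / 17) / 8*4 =-32.12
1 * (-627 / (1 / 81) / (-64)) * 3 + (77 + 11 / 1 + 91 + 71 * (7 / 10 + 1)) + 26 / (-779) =668146991 / 249280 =2680.31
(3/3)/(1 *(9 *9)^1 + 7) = 1/88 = 0.01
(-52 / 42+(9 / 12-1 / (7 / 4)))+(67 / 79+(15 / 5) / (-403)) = -0.22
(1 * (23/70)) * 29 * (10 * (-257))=-171419/7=-24488.43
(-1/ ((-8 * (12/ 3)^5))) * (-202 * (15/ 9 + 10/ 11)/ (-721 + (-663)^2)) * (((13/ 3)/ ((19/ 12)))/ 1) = -111605/ 281761480704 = -0.00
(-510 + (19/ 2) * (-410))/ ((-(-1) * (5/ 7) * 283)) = -21.79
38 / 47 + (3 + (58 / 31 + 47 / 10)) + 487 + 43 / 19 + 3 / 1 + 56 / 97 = 13512718897 / 26852510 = 503.22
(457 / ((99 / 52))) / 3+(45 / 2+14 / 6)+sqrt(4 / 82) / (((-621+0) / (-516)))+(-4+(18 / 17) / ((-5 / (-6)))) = 172 * sqrt(82) / 8487+5155907 / 50490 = 102.30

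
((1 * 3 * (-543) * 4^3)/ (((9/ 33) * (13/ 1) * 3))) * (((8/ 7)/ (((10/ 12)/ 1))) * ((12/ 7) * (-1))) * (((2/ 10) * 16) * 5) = 1174339584/ 3185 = 368709.45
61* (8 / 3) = 162.67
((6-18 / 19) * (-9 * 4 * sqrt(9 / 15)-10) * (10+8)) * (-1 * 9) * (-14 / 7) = -1119744 * sqrt(15) / 95-311040 / 19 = -62020.52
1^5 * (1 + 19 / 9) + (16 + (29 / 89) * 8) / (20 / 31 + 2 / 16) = 4172164 / 152991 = 27.27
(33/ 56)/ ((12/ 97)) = 1067/ 224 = 4.76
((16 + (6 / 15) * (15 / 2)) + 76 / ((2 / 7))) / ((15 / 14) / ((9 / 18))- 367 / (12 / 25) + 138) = -23940 / 52453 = -0.46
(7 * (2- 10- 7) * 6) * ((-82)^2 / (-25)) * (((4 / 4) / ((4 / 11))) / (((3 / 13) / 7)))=70672602 / 5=14134520.40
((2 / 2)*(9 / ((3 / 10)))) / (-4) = -7.50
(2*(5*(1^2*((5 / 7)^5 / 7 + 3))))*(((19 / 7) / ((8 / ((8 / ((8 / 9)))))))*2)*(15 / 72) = 63425325 / 1647086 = 38.51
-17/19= -0.89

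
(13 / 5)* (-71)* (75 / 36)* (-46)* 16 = 283053.33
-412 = -412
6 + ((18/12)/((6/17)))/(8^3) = 12305/2048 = 6.01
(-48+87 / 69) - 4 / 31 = -33417 / 713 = -46.87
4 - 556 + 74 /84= -23147 /42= -551.12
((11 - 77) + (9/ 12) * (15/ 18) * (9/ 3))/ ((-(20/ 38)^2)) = 185193/ 800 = 231.49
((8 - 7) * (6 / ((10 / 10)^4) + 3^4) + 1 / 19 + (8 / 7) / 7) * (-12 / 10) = -487188 / 4655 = -104.66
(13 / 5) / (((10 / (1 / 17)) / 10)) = 0.15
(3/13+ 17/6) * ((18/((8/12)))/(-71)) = -1.17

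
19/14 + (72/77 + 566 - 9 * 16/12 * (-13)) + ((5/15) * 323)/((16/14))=1512589/1848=818.50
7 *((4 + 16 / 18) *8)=2464 / 9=273.78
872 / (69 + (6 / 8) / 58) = 12.64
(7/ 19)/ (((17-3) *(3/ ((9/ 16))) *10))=3/ 6080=0.00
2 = 2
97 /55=1.76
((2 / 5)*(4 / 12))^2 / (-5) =-0.00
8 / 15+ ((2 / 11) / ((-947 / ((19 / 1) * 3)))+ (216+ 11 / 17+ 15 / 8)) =219.04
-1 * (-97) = 97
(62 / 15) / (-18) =-31 / 135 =-0.23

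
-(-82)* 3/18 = 41/3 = 13.67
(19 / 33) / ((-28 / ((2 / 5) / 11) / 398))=-3781 / 12705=-0.30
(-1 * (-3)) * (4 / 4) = 3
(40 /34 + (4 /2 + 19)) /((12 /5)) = 1885 /204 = 9.24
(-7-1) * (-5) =40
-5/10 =-1/2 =-0.50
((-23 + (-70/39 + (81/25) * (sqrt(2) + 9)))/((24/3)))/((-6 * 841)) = -27 * sqrt(2)/336400 - 266/2459925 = -0.00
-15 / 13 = -1.15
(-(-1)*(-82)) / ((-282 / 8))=328 / 141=2.33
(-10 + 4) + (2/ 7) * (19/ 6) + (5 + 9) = 187/ 21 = 8.90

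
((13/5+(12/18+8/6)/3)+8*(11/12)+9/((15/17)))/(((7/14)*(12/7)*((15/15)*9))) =364/135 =2.70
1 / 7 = 0.14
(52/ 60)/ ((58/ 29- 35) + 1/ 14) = -182/ 6915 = -0.03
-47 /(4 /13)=-611 /4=-152.75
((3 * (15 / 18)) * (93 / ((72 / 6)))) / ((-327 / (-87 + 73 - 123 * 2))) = 10075 / 654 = 15.41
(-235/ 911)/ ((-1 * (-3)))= -235/ 2733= -0.09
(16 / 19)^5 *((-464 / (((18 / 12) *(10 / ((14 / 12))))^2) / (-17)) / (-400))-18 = -38358241140374 / 2130992701875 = -18.00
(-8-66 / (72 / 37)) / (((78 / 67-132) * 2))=33701 / 210384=0.16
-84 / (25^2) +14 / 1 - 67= -33209 / 625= -53.13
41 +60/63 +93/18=1979/42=47.12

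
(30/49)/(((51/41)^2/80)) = 1344800/42483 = 31.66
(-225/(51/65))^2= 23765625/289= 82234.00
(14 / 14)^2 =1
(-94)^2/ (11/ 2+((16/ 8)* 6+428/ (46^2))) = 9348488/ 18729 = 499.15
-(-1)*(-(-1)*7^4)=2401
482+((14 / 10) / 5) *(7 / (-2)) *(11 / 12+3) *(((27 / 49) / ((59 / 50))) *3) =476.62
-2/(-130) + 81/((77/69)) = 363362/5005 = 72.60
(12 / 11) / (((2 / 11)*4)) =1.50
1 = 1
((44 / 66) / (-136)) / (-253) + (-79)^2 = 322110493 / 51612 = 6241.00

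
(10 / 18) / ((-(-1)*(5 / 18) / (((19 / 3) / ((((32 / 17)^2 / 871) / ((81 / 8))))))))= 129131847 / 4096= 31526.33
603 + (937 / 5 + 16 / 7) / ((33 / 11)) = 23318 / 35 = 666.23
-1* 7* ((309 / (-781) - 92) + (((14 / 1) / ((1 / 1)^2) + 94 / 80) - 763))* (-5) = -183739451 / 6248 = -29407.72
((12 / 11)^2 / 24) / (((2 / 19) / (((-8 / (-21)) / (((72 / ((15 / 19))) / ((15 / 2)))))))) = 25 / 1694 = 0.01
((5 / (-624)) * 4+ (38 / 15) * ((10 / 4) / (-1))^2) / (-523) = -2465 / 81588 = -0.03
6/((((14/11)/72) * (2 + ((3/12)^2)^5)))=276824064/1631119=169.71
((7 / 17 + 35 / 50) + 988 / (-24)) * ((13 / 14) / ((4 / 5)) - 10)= 168531 / 476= 354.06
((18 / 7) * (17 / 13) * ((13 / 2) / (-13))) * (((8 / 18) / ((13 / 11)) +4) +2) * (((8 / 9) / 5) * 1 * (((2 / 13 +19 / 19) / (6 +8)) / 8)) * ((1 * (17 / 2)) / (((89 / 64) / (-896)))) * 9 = 1324609536 / 1368731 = 967.76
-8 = -8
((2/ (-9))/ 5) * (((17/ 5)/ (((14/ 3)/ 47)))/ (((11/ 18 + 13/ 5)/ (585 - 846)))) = 73602/ 595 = 123.70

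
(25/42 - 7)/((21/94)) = -12643/441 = -28.67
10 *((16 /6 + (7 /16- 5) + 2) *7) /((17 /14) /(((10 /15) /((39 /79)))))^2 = 107033150 /11868363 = 9.02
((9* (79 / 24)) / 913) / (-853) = -237 / 6230312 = -0.00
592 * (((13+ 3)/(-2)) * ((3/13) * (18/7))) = -255744/91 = -2810.37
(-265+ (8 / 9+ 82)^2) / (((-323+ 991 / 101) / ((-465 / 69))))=8376223405 / 58930416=142.14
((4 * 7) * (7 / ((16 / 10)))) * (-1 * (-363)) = 88935 / 2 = 44467.50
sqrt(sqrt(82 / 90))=0.98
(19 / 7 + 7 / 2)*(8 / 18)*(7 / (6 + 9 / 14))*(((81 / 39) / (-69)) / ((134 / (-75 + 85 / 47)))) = 1396640 / 29188081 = 0.05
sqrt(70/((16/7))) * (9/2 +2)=91 * sqrt(10)/8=35.97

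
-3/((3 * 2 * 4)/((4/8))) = -1/16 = -0.06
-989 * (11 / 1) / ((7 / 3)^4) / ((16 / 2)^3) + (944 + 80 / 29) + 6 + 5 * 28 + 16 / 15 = 584540538403 / 534750720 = 1093.11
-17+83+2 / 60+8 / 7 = 14107 / 210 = 67.18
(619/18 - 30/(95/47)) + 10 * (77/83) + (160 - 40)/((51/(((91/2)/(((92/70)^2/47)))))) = 750975424885/255275298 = 2941.83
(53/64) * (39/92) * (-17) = -35139/5888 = -5.97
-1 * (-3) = 3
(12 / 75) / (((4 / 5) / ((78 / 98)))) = 39 / 245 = 0.16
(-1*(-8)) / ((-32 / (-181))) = 181 / 4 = 45.25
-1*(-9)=9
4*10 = 40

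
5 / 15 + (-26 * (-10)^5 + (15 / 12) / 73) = 2277600307 / 876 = 2600000.35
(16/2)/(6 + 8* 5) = 4/23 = 0.17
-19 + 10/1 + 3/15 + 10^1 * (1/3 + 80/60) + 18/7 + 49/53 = 11.36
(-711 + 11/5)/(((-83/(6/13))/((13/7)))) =7.32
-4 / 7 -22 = -158 / 7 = -22.57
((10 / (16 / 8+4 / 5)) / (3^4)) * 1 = 25 / 567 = 0.04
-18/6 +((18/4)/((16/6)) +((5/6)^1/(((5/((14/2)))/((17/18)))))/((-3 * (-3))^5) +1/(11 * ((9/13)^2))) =-315060545/280600848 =-1.12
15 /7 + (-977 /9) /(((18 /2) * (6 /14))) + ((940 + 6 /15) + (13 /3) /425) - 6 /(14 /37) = 649585616 /722925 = 898.55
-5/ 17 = -0.29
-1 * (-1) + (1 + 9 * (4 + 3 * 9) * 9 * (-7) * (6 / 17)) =-105428 / 17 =-6201.65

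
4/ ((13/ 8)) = 32/ 13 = 2.46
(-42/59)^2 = 1764/3481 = 0.51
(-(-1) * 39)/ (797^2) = 39/ 635209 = 0.00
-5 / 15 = -1 / 3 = -0.33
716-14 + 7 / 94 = 65995 / 94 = 702.07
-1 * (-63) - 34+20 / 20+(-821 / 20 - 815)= -16521 / 20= -826.05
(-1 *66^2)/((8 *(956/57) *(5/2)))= -62073/4780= -12.99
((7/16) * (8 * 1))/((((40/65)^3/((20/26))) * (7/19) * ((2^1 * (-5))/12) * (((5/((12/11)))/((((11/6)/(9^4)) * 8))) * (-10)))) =3211/1749600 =0.00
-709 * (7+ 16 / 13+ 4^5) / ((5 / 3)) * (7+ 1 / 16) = -3225270069 / 1040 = -3101221.22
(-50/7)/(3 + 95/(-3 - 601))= -30200/12019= -2.51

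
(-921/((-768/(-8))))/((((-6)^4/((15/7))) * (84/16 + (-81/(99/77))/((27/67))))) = 1535/14620032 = 0.00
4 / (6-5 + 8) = 0.44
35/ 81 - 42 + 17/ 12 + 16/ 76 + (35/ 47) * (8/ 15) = -11441213/ 289332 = -39.54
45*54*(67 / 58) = 81405 / 29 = 2807.07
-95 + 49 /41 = -93.80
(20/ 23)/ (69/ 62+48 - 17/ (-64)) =39680/ 2253241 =0.02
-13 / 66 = -0.20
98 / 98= 1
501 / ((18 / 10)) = 835 / 3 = 278.33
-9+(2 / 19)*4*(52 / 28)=-1093 / 133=-8.22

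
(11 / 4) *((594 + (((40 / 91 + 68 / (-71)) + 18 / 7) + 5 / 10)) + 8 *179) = 288342615 / 51688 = 5578.52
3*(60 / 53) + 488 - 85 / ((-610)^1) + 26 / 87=276677519 / 562542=491.83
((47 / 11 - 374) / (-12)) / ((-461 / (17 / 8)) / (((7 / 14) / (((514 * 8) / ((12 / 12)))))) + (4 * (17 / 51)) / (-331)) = -0.00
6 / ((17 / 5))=30 / 17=1.76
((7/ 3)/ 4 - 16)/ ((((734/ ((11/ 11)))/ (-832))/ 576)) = 3694080/ 367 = 10065.61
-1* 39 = -39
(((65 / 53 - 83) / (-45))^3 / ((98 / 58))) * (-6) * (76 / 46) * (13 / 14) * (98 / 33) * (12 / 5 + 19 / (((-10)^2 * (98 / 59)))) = -653126522253732956 / 2675636518865625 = -244.10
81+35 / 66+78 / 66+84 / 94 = 259345 / 3102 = 83.61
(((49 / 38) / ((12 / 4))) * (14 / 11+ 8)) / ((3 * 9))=833 / 5643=0.15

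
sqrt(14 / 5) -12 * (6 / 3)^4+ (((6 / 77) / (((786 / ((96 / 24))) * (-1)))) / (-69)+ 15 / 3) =-130152557 / 696003+ sqrt(70) / 5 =-185.33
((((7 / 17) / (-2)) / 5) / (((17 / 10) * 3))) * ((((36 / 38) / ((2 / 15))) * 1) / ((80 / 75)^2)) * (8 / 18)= -7875 / 351424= -0.02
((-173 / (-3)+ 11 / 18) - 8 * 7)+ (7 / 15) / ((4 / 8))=289 / 90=3.21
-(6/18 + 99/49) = -346/147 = -2.35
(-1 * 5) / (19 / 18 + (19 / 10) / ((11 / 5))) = -99 / 38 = -2.61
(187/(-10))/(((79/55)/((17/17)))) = -13.02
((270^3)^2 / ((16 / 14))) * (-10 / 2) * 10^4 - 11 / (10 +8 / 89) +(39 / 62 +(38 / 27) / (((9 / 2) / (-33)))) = -16949646393750000010.78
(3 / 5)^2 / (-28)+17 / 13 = 11783 / 9100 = 1.29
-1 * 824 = -824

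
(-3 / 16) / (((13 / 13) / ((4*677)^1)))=-2031 / 4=-507.75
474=474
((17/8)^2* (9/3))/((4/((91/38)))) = 78897/9728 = 8.11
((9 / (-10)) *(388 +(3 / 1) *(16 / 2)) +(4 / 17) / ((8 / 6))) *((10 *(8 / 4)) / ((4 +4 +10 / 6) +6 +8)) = -378036 / 1207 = -313.20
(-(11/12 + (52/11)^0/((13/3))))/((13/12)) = -179/169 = -1.06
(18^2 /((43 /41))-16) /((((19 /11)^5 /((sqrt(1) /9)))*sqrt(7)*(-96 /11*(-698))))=5578645589*sqrt(7) /112368264703632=0.00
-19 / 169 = -0.11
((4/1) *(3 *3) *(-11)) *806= -319176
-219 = -219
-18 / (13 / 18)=-24.92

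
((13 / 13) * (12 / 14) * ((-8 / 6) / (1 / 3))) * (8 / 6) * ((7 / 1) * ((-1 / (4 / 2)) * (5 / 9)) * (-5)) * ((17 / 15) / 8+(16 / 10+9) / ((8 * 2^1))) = -35.74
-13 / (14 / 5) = -65 / 14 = -4.64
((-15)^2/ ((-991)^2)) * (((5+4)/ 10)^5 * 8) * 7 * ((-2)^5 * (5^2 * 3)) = -89282088/ 4910405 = -18.18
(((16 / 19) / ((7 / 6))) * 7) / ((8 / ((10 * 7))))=840 / 19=44.21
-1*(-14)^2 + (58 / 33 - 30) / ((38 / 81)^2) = -1287887 / 3971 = -324.32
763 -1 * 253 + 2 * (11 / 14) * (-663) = -3723 / 7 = -531.86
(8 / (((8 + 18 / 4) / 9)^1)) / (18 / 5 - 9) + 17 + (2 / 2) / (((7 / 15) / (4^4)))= 564.50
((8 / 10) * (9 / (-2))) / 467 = -18 / 2335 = -0.01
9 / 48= 3 / 16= 0.19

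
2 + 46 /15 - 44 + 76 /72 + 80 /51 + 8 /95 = -1053059 /29070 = -36.22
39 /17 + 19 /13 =830 /221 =3.76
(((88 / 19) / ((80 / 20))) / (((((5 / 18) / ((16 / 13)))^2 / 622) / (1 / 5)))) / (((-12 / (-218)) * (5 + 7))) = 1718272512 / 401375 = 4280.97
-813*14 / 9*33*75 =-3130050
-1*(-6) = 6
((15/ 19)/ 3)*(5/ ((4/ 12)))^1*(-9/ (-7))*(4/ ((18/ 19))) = 150/ 7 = 21.43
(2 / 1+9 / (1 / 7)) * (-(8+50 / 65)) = -570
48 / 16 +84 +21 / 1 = 108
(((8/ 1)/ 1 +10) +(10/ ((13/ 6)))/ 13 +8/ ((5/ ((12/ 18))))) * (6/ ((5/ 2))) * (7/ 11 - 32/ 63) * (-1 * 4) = -70109216/ 2927925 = -23.95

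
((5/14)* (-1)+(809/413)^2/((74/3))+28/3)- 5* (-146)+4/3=14019343088/18933159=740.47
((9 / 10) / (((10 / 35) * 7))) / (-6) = -3 / 40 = -0.08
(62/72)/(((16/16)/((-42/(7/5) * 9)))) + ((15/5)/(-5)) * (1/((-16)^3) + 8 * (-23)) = -500121/4096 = -122.10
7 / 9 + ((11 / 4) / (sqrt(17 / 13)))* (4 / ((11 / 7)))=6.90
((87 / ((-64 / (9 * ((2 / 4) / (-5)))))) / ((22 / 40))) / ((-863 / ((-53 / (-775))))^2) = 2199447 / 157459061980000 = 0.00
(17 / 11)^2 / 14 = 289 / 1694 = 0.17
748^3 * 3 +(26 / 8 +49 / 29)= 145641129789 / 116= 1255526980.94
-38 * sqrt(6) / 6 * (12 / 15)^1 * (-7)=532 * sqrt(6) / 15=86.88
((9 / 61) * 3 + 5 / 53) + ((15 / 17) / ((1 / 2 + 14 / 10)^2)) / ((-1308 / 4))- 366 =-790374051186 / 2162660389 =-365.46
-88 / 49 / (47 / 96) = -8448 / 2303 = -3.67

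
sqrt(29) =5.39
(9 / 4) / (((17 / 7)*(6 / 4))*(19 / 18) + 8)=189 / 995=0.19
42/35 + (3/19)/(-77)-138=-1000707/7315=-136.80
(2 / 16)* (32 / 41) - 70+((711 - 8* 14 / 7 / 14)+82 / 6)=653.62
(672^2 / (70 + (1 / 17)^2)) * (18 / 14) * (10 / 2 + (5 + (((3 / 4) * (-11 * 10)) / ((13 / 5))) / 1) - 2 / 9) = -47887031808 / 263003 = -182077.89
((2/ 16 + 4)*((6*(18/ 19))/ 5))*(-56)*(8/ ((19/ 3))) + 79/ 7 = -4048669/ 12635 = -320.43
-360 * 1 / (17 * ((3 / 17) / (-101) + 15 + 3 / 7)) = -16968 / 12361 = -1.37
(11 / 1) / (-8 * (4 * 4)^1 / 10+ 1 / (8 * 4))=-1760 / 2043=-0.86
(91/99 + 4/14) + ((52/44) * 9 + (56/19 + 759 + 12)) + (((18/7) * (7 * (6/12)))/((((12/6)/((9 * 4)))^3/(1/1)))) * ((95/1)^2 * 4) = 2268096650189/1197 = 1894817585.79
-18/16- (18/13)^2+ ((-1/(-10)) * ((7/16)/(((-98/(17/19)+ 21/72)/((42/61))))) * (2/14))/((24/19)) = -15974521071/5250992240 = -3.04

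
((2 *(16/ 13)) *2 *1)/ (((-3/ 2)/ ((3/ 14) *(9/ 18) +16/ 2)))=-7264/ 273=-26.61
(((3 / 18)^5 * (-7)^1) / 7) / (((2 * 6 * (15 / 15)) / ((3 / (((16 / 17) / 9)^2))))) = -289 / 98304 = -0.00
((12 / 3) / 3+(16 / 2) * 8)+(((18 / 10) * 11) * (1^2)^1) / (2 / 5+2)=73.58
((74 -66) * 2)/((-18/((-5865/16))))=1955/6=325.83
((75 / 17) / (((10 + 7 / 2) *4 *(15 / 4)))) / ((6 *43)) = 5 / 59211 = 0.00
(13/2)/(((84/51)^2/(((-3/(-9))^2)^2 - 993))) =-18886439/7938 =-2379.24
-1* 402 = -402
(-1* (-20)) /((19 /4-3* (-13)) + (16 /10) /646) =129200 /282641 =0.46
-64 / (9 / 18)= -128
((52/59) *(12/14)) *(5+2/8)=234/59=3.97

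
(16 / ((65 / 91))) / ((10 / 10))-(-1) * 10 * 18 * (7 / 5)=1372 / 5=274.40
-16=-16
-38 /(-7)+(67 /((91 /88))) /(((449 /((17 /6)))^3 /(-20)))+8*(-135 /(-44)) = 73329247131872 /2446452931923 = 29.97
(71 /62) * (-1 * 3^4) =-5751 /62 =-92.76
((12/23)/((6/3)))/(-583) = -6/13409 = -0.00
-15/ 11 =-1.36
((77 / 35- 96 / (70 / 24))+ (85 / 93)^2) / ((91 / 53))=-95874880 / 5509413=-17.40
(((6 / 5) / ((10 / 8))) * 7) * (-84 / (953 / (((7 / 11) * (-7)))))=691488 / 262075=2.64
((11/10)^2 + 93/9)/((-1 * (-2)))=3463/600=5.77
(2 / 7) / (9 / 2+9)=4 / 189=0.02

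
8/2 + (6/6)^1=5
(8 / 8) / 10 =1 / 10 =0.10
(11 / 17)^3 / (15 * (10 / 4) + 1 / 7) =18634 / 2589151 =0.01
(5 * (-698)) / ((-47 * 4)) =1745 / 94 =18.56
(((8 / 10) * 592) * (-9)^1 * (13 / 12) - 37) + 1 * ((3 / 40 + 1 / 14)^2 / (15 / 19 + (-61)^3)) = -1573765510191299 / 338109721600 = -4654.60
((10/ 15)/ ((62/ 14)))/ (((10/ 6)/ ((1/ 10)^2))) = 7/ 7750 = 0.00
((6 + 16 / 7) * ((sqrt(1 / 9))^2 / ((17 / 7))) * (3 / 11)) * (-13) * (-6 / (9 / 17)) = 1508 / 99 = 15.23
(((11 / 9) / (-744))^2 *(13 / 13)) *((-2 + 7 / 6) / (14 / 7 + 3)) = -0.00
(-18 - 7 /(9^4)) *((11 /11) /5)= -23621 /6561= -3.60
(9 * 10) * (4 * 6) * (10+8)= 38880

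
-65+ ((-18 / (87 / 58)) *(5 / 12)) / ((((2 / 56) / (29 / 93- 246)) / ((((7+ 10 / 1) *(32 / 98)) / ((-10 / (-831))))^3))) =43977013282232288047 / 13025425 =3376244021383.74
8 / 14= 4 / 7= 0.57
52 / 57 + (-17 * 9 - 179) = -18872 / 57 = -331.09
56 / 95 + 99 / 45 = 53 / 19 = 2.79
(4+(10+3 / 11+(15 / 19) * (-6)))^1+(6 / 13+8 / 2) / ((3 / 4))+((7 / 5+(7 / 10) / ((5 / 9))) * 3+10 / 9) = 30047497 / 1222650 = 24.58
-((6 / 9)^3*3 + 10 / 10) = -17 / 9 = -1.89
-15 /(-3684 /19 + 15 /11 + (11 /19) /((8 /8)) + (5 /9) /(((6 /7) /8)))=84645 /1053926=0.08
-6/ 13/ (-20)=3/ 130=0.02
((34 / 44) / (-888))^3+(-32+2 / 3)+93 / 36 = -214360513556273 / 7456017862656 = -28.75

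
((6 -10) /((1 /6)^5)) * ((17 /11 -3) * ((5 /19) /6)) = 414720 /209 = 1984.31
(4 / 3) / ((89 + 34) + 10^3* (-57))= -4 / 170631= -0.00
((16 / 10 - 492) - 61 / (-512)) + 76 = -1060559 / 2560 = -414.28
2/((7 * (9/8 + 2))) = 16/175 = 0.09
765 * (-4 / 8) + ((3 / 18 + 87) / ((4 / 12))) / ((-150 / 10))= -5999 / 15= -399.93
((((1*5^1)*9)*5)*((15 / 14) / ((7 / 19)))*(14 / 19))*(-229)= -772875 / 7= -110410.71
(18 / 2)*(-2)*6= -108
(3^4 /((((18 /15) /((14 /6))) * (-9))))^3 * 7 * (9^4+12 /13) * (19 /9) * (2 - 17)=810735165625 /104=7795530438.70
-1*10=-10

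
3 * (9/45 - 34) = -507/5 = -101.40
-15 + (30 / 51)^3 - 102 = -573821 / 4913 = -116.80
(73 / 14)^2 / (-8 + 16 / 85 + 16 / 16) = -452965 / 113484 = -3.99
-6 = -6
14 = 14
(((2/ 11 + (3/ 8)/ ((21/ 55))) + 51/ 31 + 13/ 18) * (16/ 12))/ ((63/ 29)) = 17600419/ 8120574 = 2.17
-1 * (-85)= 85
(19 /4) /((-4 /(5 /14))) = -95 /224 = -0.42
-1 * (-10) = 10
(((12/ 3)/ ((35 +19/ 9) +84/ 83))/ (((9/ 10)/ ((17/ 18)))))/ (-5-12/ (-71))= -1001810/ 43955793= -0.02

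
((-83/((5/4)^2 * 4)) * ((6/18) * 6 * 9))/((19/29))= -173304/475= -364.85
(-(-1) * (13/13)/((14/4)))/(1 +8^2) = 0.00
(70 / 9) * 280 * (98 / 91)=274400 / 117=2345.30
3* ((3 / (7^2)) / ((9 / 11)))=11 / 49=0.22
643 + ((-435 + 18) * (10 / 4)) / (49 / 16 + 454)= 640.72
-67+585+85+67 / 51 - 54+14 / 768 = 3592567 / 6528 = 550.33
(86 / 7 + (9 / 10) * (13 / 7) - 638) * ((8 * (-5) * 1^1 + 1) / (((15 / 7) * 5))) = 567879 / 250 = 2271.52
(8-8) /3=0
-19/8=-2.38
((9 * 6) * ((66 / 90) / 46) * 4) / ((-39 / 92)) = -528 / 65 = -8.12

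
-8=-8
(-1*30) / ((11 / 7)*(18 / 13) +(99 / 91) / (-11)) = -130 / 9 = -14.44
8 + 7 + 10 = 25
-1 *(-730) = 730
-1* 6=-6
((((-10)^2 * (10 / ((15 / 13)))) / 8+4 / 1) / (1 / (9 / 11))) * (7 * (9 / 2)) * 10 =318465 / 11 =28951.36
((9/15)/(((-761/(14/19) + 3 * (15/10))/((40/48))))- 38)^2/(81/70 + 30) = 10474421055875/226000471848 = 46.35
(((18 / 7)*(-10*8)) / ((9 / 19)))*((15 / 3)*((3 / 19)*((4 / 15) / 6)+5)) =-228320 / 21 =-10872.38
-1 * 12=-12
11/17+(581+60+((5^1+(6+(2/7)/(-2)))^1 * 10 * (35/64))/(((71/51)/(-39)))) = -9865431/9656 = -1021.69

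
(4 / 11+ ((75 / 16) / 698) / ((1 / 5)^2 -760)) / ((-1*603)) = -282900901 / 469131819552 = -0.00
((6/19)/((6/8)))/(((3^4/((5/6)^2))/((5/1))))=250/13851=0.02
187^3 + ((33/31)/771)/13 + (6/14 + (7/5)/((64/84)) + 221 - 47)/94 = 6539204.88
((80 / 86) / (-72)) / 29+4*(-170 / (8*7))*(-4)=3815785 / 78561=48.57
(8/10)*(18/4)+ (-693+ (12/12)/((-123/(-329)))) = -422336/615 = -686.73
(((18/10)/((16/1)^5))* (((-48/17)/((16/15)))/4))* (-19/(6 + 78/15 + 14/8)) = 7695/4616880128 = 0.00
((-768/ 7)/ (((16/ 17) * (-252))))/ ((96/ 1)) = 17/ 3528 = 0.00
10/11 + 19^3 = 75459/11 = 6859.91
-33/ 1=-33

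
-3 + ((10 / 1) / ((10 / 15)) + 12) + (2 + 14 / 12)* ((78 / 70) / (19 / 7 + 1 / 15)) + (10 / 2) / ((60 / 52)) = 51863 / 1752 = 29.60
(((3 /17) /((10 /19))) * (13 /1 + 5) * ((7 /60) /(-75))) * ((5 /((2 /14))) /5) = -2793 /42500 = -0.07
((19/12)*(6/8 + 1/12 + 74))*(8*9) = 8531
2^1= 2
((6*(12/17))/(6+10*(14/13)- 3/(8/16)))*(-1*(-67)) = 15678/595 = 26.35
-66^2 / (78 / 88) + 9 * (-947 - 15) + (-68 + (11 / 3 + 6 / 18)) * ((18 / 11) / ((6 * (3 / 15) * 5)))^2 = -21356970 / 1573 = -13577.22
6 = 6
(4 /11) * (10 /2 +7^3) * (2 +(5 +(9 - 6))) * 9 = 125280 /11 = 11389.09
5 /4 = 1.25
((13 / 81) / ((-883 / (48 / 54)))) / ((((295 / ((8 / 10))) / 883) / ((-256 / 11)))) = 106496 / 11828025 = 0.01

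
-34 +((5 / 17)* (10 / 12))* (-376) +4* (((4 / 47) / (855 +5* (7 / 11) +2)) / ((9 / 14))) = -4291913870 / 34020621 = -126.16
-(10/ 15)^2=-0.44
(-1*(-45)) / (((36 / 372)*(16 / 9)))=4185 / 16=261.56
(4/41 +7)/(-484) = -291/19844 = -0.01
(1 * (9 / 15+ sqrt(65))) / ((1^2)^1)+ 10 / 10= 8 / 5+ sqrt(65)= 9.66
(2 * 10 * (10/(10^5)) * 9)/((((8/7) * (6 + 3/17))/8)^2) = 289/12500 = 0.02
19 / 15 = 1.27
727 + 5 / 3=2186 / 3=728.67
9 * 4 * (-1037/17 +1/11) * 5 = -120600/11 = -10963.64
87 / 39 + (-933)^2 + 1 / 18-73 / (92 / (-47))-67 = 9369648445 / 10764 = 870461.58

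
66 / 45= 22 / 15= 1.47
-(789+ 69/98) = -77391/98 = -789.70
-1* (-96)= 96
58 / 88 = 0.66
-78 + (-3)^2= -69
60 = 60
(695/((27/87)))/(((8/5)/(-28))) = -705425/18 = -39190.28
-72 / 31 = -2.32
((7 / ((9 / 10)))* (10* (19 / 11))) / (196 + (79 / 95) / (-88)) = 10108000 / 14746329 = 0.69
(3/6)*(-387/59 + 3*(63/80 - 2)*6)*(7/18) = -5.52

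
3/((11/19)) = 5.18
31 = 31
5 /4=1.25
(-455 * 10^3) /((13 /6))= -210000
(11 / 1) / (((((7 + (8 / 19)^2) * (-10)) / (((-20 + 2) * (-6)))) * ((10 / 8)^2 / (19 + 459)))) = -1639991232 / 323875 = -5063.65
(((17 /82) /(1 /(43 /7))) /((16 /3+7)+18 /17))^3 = 51815853859041 /60255651738538088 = 0.00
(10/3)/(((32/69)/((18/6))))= 345/16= 21.56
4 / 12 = 1 / 3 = 0.33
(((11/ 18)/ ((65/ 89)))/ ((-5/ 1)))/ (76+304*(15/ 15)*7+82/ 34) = -16643/ 219427650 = -0.00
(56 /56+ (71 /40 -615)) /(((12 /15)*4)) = -24489 /128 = -191.32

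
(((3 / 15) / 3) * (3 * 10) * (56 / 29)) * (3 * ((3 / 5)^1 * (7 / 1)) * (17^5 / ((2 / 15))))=15027766488 / 29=518198844.41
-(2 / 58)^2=-0.00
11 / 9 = 1.22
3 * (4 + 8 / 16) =27 / 2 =13.50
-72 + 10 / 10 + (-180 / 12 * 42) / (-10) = -8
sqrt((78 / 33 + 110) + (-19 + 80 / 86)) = sqrt(21096273) / 473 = 9.71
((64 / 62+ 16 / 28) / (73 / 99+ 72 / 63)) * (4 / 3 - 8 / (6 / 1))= 0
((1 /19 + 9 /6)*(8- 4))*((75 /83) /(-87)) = -2950 /45733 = -0.06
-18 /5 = -3.60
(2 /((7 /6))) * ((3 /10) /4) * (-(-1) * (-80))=-72 /7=-10.29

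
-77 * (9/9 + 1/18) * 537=-261877/6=-43646.17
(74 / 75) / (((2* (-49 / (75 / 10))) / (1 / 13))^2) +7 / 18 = 0.39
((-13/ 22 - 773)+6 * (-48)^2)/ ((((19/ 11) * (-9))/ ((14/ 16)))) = -11753/ 16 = -734.56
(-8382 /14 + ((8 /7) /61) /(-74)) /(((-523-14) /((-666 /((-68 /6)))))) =85131819 /1299361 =65.52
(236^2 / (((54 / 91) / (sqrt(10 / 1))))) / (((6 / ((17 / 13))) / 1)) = 1656956 *sqrt(10) / 81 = 64688.33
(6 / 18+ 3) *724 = 7240 / 3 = 2413.33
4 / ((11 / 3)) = 12 / 11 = 1.09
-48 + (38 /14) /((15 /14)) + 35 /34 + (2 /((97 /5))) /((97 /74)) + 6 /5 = -207100459 /4798590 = -43.16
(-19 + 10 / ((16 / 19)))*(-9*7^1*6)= 10773 / 4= 2693.25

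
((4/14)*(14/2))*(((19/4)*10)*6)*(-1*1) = -570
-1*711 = -711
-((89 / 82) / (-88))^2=-7921 / 52070656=-0.00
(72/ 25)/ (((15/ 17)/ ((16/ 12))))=544/ 125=4.35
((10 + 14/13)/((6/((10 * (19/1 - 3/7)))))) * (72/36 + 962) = 2313600/7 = 330514.29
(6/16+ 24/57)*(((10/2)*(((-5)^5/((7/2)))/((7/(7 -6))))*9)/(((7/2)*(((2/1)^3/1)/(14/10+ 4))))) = -91884375/104272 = -881.20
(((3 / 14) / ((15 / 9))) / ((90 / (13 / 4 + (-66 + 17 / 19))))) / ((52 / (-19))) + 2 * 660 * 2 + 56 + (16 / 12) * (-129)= 367499101 / 145600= 2524.03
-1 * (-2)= 2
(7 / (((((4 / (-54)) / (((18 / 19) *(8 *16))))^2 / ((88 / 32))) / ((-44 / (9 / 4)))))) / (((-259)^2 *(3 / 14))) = -34685190144 / 494209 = -70183.24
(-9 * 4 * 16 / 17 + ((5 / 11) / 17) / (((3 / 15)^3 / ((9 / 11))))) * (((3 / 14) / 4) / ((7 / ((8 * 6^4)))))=-35586864 / 14399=-2471.48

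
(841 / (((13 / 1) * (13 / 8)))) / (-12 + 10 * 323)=3364 / 271921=0.01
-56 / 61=-0.92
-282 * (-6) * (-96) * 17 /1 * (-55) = 151873920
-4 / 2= -2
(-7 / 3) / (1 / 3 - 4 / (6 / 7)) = 7 / 13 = 0.54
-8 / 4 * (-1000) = 2000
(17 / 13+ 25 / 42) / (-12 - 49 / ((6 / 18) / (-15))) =0.00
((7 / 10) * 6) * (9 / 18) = 21 / 10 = 2.10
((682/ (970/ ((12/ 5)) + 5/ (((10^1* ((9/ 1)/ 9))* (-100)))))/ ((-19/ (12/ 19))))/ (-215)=982080/ 3764280931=0.00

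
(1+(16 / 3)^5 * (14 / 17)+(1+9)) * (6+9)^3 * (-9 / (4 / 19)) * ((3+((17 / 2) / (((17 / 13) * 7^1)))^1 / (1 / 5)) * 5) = -18710594790625 / 952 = -19653986124.61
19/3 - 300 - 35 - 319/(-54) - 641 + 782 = -9815/54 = -181.76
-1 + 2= 1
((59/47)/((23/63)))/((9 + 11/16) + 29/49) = 2914128/8711779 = 0.33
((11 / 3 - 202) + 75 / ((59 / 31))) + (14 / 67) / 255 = -160199524 / 1008015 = -158.93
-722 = -722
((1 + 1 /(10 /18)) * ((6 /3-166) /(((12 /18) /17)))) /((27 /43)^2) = -36085084 /1215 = -29699.66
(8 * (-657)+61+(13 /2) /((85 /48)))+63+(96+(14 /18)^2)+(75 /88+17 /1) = -3037804889 /605880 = -5013.87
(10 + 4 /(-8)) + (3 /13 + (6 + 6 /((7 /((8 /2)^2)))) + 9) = 6997 /182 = 38.45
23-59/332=7577/332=22.82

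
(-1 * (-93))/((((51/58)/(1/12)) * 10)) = 899/1020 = 0.88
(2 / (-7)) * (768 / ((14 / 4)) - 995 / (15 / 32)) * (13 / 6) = 519584 / 441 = 1178.20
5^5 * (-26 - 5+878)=2646875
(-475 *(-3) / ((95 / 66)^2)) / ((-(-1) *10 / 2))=13068 / 95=137.56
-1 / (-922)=1 / 922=0.00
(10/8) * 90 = 225/2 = 112.50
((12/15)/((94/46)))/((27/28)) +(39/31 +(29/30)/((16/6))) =6377807/3147120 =2.03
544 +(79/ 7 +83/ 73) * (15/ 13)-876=-317.67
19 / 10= 1.90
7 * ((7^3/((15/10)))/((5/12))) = 19208/5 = 3841.60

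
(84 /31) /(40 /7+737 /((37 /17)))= 21756 /2764673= 0.01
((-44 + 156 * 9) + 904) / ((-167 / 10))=-22640 / 167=-135.57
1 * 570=570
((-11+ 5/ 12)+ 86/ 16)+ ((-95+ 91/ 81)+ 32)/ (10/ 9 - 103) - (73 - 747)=669.40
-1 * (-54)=54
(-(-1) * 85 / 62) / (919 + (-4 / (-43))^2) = 157165 / 105353314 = 0.00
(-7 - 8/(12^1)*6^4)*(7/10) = -6097/10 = -609.70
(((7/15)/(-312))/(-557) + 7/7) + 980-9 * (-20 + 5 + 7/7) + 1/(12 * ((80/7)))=1107.01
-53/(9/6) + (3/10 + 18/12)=-503/15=-33.53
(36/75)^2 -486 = -303606/625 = -485.77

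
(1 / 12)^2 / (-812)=-0.00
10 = 10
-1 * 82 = -82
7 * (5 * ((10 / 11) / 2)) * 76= 13300 / 11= 1209.09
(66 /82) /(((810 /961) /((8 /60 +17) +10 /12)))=5697769 /332100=17.16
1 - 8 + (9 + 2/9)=2.22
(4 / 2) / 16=1 / 8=0.12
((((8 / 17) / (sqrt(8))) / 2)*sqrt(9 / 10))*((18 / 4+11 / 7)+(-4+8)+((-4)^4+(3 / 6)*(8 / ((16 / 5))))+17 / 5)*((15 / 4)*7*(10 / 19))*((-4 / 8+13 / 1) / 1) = 8527725*sqrt(5) / 5168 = 3689.74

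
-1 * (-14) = 14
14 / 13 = 1.08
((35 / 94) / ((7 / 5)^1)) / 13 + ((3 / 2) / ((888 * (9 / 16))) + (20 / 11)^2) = 163925587 / 49238046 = 3.33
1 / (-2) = -1 / 2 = -0.50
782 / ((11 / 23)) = 17986 / 11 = 1635.09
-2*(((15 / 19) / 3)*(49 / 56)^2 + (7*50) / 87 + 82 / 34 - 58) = 92375885 / 899232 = 102.73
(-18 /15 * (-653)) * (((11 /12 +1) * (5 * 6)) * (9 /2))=405513 /2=202756.50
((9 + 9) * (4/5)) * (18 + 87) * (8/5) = 12096/5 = 2419.20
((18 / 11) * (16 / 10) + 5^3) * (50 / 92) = 35095 / 506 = 69.36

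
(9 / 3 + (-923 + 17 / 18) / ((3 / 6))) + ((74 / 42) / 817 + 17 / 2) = -188652431 / 102942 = -1832.61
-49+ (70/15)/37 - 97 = -16192/111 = -145.87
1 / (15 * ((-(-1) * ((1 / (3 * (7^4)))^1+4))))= 2401 / 144065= 0.02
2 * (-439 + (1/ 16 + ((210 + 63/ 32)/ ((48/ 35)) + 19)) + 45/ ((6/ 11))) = -93633/ 256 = -365.75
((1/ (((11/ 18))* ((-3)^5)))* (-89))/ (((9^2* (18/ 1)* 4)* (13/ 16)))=356/ 2814669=0.00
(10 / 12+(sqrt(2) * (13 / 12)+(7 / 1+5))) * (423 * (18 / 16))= 16497 * sqrt(2) / 32+97713 / 16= 6836.13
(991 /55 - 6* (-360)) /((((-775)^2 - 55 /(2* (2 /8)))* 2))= 119791 /66056650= 0.00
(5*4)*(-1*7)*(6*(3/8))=-315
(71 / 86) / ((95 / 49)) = 3479 / 8170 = 0.43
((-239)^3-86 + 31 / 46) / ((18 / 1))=-69776911 / 92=-758444.68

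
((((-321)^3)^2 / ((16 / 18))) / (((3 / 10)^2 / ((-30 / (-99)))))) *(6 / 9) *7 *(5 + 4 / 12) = 103141104181622181.82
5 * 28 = 140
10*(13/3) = 130/3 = 43.33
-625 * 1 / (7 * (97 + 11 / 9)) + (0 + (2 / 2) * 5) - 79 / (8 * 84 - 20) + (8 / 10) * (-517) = -516463783 / 1260805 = -409.63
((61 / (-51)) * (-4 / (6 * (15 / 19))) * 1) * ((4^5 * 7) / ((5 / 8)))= 132923392 / 11475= 11583.74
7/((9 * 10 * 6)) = 7/540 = 0.01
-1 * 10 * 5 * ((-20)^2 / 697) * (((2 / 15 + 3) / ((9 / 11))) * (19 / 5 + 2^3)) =-24402400 / 18819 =-1296.69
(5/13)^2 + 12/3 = 701/169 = 4.15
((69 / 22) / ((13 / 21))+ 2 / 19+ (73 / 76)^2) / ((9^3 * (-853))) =-1677901 / 171205821072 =-0.00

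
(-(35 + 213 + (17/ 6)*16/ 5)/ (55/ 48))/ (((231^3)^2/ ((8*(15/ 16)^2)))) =-1928/ 185704340659299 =-0.00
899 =899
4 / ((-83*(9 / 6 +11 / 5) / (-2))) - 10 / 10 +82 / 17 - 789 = -40990348 / 52207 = -785.15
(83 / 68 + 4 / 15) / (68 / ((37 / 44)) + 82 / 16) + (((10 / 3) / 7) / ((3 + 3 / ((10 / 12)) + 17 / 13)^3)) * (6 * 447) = 4010470393044541 / 1542433906795530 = 2.60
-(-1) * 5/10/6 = 1/12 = 0.08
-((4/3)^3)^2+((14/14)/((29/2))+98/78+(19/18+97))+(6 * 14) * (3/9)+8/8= 67478249/549666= 122.76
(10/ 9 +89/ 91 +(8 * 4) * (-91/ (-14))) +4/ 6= 172609/ 819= 210.76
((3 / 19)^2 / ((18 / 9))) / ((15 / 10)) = 3 / 361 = 0.01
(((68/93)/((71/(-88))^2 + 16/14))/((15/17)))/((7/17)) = 152185088/135648405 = 1.12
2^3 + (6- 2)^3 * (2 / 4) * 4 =136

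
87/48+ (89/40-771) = -61357/80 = -766.96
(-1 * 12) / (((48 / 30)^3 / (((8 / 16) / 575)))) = -15 / 5888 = -0.00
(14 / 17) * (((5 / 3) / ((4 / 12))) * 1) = 70 / 17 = 4.12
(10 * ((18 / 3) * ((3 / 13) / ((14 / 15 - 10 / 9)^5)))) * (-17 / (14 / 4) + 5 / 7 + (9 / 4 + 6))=-954933046875 / 2981888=-320244.44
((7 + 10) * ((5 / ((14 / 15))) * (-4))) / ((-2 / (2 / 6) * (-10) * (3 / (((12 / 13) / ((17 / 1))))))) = -10 / 91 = -0.11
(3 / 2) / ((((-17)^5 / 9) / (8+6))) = -189 / 1419857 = -0.00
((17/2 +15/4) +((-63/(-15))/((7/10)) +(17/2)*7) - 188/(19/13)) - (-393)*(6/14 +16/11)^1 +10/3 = 12157823/17556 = 692.52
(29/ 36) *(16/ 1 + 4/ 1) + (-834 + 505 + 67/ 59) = -165541/ 531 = -311.75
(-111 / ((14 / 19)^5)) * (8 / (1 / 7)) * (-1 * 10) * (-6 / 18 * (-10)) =2290391575 / 2401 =953932.35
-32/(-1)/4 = 8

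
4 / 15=0.27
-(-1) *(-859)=-859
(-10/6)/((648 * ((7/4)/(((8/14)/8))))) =-5/47628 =-0.00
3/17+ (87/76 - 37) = -46097/1292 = -35.68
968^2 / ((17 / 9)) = 8433216 / 17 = 496071.53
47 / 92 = 0.51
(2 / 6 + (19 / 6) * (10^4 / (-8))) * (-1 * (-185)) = -732230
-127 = -127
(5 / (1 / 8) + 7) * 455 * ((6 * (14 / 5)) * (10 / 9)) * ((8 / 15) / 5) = 1916096 / 45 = 42579.91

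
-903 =-903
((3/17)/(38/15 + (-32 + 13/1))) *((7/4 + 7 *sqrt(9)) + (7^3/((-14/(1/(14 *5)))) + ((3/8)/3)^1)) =-477/1976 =-0.24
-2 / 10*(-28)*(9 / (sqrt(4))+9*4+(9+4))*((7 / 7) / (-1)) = -1498 / 5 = -299.60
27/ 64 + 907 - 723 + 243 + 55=30875/ 64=482.42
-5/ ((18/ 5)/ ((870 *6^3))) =-261000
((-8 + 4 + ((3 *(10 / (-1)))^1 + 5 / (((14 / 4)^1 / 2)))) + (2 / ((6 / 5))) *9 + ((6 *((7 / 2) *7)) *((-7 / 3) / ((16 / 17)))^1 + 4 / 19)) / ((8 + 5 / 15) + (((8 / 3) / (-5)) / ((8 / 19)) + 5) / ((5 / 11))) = -60707025 / 2640848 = -22.99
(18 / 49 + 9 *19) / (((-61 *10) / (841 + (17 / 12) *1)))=-28295091 / 119560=-236.66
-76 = -76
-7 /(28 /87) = -87 /4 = -21.75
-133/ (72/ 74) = -4921/ 36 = -136.69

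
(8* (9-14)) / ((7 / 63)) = -360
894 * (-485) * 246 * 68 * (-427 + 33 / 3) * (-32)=-96553180938240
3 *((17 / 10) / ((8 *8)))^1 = 51 / 640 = 0.08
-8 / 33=-0.24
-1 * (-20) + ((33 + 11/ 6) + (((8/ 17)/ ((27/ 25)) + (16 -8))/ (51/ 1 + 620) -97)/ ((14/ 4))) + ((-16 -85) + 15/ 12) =-56937817/ 783972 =-72.63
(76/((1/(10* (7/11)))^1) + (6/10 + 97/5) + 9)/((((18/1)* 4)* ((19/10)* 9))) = 0.42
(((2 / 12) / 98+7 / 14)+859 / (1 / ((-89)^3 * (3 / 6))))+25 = -178037086079 / 588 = -302784160.00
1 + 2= 3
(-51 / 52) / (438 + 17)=-51 / 23660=-0.00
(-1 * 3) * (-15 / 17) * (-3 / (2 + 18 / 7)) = -945 / 544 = -1.74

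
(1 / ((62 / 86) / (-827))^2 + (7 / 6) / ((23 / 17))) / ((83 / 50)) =4362820146425 / 5503647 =792714.38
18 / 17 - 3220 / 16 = -13613 / 68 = -200.19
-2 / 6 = -1 / 3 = -0.33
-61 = -61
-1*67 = -67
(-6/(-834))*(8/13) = 8/1807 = 0.00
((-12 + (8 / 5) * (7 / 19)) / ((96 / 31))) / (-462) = 8401 / 1053360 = 0.01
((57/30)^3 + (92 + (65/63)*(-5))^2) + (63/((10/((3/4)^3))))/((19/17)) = 9110424858109/1206576000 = 7550.64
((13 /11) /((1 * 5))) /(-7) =-13 /385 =-0.03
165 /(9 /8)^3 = 28160 /243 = 115.88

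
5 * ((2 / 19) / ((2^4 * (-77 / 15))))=-75 / 11704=-0.01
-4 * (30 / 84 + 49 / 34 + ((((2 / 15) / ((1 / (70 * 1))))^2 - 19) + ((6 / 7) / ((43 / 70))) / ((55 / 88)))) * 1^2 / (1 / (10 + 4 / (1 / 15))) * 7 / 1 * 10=-1413982.98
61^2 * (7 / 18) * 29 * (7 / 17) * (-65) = -343690165 / 306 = -1123170.47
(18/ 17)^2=324/ 289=1.12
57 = 57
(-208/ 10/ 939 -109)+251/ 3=-119044/ 4695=-25.36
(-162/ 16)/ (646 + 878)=-27/ 4064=-0.01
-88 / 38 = -2.32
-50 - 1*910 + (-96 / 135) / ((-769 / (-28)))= -33221696 / 34605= -960.03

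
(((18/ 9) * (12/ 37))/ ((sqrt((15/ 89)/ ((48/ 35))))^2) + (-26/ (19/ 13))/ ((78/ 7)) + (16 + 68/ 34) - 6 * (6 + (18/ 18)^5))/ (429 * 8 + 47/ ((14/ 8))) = -0.01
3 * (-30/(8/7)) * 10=-1575/2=-787.50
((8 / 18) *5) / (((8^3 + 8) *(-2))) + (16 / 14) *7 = 8.00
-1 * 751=-751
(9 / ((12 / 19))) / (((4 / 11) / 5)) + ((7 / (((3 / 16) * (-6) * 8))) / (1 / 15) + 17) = 9661 / 48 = 201.27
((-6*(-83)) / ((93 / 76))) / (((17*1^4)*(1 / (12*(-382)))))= -57831744 / 527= -109737.65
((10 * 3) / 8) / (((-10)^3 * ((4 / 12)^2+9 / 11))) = -297 / 73600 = -0.00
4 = 4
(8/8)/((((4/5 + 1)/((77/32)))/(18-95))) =-29645/288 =-102.93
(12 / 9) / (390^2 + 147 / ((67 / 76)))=67 / 7651404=0.00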